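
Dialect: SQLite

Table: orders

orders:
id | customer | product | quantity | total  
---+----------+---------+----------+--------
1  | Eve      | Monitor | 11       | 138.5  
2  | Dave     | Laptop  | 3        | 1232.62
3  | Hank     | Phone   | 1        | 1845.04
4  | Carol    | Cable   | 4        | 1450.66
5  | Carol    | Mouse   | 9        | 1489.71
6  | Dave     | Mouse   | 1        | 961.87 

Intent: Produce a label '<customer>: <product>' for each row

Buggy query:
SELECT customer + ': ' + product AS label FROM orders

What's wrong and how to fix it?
Bug: '+' is numeric addition; on text columns SQLite converts them to 0 instead of concatenating

Fix: Replace + with || to concatenate text

Corrected query:
SELECT customer || ': ' || product AS label FROM orders

Result:
label       
------------
Eve: Monitor
Dave: Laptop
Hank: Phone 
Carol: Cable
Carol: Mouse
Dave: Mouse 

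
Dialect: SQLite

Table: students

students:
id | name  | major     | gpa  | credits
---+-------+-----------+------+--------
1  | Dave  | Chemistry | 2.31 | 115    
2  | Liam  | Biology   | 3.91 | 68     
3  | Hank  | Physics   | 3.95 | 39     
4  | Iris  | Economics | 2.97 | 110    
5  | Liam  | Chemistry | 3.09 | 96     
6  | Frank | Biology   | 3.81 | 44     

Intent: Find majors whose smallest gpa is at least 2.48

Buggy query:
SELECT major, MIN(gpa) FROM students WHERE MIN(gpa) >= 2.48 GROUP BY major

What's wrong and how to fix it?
Bug: Aggregates like MIN are computed per group after WHERE runs

Fix: Replace WHERE with HAVING after the GROUP BY

Corrected query:
SELECT major, MIN(gpa) FROM students GROUP BY major HAVING MIN(gpa) >= 2.48

Result:
major     | MIN(gpa)
----------+---------
Biology   | 3.81    
Economics | 2.97    
Physics   | 3.95    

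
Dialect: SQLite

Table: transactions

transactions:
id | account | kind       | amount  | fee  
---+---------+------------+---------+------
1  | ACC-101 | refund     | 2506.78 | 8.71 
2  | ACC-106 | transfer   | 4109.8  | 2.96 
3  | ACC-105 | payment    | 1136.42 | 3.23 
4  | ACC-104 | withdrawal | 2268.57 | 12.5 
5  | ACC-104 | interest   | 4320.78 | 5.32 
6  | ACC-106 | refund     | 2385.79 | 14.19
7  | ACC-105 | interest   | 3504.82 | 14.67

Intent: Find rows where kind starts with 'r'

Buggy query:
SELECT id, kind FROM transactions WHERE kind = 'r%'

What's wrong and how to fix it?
Bug: '=' compares the literal string including the % character; pattern matching needs LIKE

Fix: Use LIKE for wildcard pattern matching

Corrected query:
SELECT id, kind FROM transactions WHERE kind LIKE 'r%'

Result:
id | kind  
---+-------
1  | refund
6  | refund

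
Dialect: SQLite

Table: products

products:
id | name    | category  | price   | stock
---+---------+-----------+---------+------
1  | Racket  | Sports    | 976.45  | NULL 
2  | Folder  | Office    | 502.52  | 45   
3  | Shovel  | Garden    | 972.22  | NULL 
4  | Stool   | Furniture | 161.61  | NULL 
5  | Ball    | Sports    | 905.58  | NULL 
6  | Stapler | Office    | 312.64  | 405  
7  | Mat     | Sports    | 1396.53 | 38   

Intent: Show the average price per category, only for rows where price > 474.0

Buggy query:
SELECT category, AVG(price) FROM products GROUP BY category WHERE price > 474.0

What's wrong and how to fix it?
Bug: Row-level WHERE must come before GROUP BY in the clause order

Fix: Place WHERE between FROM and GROUP BY

Corrected query:
SELECT category, AVG(price) FROM products WHERE price > 474.0 GROUP BY category

Result:
category | AVG(price) 
---------+------------
Garden   | 972.22     
Office   | 502.52     
Sports   | 1092.853333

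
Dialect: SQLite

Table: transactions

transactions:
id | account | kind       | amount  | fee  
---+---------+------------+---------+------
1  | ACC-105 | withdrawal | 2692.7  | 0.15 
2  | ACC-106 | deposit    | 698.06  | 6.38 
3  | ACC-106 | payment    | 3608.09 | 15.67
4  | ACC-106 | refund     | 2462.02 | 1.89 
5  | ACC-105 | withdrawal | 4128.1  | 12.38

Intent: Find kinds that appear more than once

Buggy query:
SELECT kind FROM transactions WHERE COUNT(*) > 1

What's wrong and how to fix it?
Bug: WHERE can't reference COUNT(*); aggregates are computed after WHERE

Fix: GROUP BY kind, then filter groups with HAVING COUNT(*) > 1

Corrected query:
SELECT kind FROM transactions GROUP BY kind HAVING COUNT(*) > 1

Result:
kind      
----------
withdrawal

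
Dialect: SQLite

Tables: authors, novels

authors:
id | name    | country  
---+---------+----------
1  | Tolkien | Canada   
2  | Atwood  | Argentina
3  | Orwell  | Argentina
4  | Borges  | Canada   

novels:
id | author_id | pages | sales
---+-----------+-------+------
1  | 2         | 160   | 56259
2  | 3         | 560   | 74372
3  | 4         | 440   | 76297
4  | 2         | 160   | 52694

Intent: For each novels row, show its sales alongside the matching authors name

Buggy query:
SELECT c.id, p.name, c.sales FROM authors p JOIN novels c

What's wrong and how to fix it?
Bug: Missing join condition: each novels row is matched to all authors rows instead of just its own

Fix: Add ON c.author_id = p.id to the JOIN

Corrected query:
SELECT c.id, p.name, c.sales FROM authors p JOIN novels c ON c.author_id = p.id

Result:
id | name   | sales
---+--------+------
1  | Atwood | 56259
2  | Orwell | 74372
3  | Borges | 76297
4  | Atwood | 52694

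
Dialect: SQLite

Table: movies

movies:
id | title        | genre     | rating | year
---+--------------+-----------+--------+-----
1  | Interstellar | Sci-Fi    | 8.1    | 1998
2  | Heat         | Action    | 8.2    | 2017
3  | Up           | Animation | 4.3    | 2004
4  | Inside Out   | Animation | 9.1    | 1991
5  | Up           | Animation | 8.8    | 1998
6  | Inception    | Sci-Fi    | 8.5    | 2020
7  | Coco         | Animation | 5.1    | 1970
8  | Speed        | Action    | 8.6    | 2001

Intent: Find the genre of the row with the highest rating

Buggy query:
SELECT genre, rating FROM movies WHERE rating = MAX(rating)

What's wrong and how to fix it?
Bug: MAX(rating) is an aggregate and cannot be used directly in WHERE

Fix: Wrap MAX in a scalar subquery so WHERE compares against a single value

Corrected query:
SELECT genre, rating FROM movies WHERE rating = (SELECT MAX(rating) FROM movies)

Result:
genre     | rating
----------+-------
Animation | 9.1   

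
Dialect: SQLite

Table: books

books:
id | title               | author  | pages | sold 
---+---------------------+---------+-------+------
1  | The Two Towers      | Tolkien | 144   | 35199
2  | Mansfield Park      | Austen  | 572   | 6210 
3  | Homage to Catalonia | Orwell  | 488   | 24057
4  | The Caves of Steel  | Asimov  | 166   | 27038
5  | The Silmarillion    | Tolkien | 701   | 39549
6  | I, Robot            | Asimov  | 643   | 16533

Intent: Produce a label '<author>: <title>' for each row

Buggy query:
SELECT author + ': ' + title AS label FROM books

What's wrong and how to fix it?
Bug: SQLite uses || for string concatenation; + coerces text to numbers (yielding 0)

Fix: Use the || operator for string concatenation

Corrected query:
SELECT author || ': ' || title AS label FROM books

Result:
label                      
---------------------------
Tolkien: The Two Towers    
Austen: Mansfield Park     
Orwell: Homage to Catalonia
Asimov: The Caves of Steel 
Tolkien: The Silmarillion  
Asimov: I, Robot           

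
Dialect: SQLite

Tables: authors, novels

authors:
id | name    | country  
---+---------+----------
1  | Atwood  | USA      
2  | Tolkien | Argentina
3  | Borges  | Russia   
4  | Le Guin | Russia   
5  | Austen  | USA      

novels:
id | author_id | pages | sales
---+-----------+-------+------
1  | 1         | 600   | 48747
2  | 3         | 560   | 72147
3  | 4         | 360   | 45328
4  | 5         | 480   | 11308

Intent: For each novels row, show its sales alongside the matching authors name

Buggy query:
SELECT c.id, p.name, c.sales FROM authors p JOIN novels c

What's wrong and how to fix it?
Bug: JOIN with no ON clause produces a cartesian product; every novels row pairs with every authors row

Fix: Specify the join condition linking the foreign key to the parent id

Corrected query:
SELECT c.id, p.name, c.sales FROM authors p JOIN novels c ON c.author_id = p.id

Result:
id | name    | sales
---+---------+------
1  | Atwood  | 48747
2  | Borges  | 72147
3  | Le Guin | 45328
4  | Austen  | 11308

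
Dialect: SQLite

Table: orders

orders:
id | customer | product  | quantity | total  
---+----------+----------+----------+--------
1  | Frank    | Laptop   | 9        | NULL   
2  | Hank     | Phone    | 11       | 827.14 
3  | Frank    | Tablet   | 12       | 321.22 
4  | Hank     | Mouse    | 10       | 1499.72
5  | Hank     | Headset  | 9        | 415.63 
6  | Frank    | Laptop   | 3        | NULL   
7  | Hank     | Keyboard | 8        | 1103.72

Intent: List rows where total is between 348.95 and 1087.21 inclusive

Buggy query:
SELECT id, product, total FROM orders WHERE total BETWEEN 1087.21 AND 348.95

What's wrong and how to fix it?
Bug: BETWEEN expects the lower bound first; with 1087.21 AND 348.95 the range is empty

Fix: Swap the bounds so the smaller value comes first

Corrected query:
SELECT id, product, total FROM orders WHERE total BETWEEN 348.95 AND 1087.21

Result:
id | product | total 
---+---------+-------
2  | Phone   | 827.14
5  | Headset | 415.63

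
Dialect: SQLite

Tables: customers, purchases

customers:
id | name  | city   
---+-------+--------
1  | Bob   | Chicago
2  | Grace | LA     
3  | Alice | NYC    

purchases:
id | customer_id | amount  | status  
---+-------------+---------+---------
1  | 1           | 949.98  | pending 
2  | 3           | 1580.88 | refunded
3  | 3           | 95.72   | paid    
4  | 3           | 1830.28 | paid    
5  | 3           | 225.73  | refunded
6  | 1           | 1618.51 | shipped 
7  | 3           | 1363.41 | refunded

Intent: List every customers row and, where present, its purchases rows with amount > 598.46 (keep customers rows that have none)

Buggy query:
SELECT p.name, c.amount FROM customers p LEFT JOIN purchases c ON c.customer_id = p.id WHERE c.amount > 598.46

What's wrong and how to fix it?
Bug: Filtering c.amount in WHERE discards the NULL rows produced by LEFT JOIN, turning it into an inner join

Fix: Move the right-table condition into the ON clause so unmatched parents are kept

Corrected query:
SELECT p.name, c.amount FROM customers p LEFT JOIN purchases c ON c.customer_id = p.id AND c.amount > 598.46

Result:
name  | amount 
------+--------
Bob   | 949.98 
Bob   | 1618.51
Grace | NULL   
Alice | 1363.41
Alice | 1580.88
Alice | 1830.28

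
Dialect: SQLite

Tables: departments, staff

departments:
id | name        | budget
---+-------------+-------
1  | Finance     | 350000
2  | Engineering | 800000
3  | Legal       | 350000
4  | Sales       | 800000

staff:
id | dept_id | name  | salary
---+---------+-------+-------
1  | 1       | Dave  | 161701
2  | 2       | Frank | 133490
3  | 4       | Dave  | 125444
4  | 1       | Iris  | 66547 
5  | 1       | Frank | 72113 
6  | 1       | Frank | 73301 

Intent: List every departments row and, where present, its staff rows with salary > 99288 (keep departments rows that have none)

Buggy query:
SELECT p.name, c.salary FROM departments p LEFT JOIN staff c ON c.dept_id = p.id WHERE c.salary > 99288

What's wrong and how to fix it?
Bug: Filtering c.salary in WHERE discards the NULL rows produced by LEFT JOIN, turning it into an inner join

Fix: Put 'c.salary > 99288' in the JOIN's ON clause instead of WHERE

Corrected query:
SELECT p.name, c.salary FROM departments p LEFT JOIN staff c ON c.dept_id = p.id AND c.salary > 99288

Result:
name        | salary
------------+-------
Finance     | 161701
Engineering | 133490
Legal       | NULL  
Sales       | 125444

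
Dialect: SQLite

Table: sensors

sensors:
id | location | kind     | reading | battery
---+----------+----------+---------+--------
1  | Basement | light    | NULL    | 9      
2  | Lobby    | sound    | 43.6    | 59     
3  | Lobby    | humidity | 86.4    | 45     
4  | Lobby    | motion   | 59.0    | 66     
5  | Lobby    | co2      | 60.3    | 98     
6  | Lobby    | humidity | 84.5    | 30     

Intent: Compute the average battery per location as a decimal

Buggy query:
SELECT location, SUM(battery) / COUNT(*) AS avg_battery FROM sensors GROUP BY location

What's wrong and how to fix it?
Bug: SUM(battery) and COUNT(*) are both integers; the division truncates the fractional part

Fix: Multiply by 1.0 (or CAST to REAL) to force floating-point division

Corrected query:
SELECT location, SUM(battery) * 1.0 / COUNT(*) AS avg_battery FROM sensors GROUP BY location

Result:
location | avg_battery
---------+------------
Basement | 9          
Lobby    | 59.6       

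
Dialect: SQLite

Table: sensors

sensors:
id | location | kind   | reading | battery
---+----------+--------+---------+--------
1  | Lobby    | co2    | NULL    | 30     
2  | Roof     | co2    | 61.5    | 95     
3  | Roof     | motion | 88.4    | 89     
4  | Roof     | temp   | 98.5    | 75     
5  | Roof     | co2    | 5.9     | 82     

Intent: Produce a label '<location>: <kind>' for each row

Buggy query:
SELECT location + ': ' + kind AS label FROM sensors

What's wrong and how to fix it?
Bug: '+' is numeric addition; on text columns SQLite converts them to 0 instead of concatenating

Fix: Replace + with || to concatenate text

Corrected query:
SELECT location || ': ' || kind AS label FROM sensors

Result:
label       
------------
Lobby: co2  
Roof: co2   
Roof: motion
Roof: temp  
Roof: co2   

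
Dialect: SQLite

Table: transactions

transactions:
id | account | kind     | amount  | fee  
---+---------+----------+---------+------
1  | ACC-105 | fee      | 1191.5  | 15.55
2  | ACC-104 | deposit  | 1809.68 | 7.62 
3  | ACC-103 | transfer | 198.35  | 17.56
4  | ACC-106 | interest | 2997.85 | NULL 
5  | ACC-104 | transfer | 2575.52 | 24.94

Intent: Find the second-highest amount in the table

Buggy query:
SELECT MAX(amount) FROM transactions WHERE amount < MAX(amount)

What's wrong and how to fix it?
Bug: MAX(amount) on the right of the comparison is an aggregate-in-WHERE error

Fix: Compute the overall MAX in a subquery, then take MAX of rows below it

Corrected query:
SELECT MAX(amount) FROM transactions WHERE amount < (SELECT MAX(amount) FROM transactions)

Result:
MAX(amount)
-----------
2575.52    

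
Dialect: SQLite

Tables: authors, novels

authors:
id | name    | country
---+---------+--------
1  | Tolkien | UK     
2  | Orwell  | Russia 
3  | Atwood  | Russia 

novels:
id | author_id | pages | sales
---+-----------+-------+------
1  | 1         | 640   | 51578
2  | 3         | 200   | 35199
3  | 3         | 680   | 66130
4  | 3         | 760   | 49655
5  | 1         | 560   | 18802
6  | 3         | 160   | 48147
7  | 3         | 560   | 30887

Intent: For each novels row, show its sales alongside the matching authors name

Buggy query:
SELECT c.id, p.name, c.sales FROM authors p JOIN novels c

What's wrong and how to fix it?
Bug: Missing join condition: each novels row is matched to all authors rows instead of just its own

Fix: Add ON c.author_id = p.id to the JOIN

Corrected query:
SELECT c.id, p.name, c.sales FROM authors p JOIN novels c ON c.author_id = p.id

Result:
id | name    | sales
---+---------+------
1  | Tolkien | 51578
2  | Atwood  | 35199
3  | Atwood  | 66130
4  | Atwood  | 49655
5  | Tolkien | 18802
6  | Atwood  | 48147
7  | Atwood  | 30887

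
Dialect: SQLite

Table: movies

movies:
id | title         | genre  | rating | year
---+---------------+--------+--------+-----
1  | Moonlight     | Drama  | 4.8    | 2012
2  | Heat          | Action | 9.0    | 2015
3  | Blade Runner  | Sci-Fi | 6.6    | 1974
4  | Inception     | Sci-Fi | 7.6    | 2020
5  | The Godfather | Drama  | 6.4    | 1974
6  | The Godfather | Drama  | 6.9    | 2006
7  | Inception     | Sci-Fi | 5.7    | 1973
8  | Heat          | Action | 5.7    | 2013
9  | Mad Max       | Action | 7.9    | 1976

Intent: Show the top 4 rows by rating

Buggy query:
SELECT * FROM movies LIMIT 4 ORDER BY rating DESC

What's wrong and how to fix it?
Bug: ORDER BY cannot follow LIMIT; LIMIT is the final clause

Fix: Swap the clauses: ORDER BY first, then LIMIT

Corrected query:
SELECT * FROM movies ORDER BY rating DESC LIMIT 4

Result:
id | title         | genre  | rating | year
---+---------------+--------+--------+-----
2  | Heat          | Action | 9      | 2015
9  | Mad Max       | Action | 7.9    | 1976
4  | Inception     | Sci-Fi | 7.6    | 2020
6  | The Godfather | Drama  | 6.9    | 2006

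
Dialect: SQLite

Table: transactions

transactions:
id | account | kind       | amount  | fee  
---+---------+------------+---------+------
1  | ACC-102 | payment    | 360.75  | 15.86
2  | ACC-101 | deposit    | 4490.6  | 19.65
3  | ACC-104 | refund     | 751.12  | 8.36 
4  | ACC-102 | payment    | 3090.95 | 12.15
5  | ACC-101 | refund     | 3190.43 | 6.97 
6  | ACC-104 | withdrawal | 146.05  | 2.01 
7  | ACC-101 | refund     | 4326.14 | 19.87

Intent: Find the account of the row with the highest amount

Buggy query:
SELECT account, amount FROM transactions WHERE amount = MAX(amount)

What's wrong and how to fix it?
Bug: MAX(amount) is an aggregate and cannot be used directly in WHERE

Fix: Wrap MAX in a scalar subquery so WHERE compares against a single value

Corrected query:
SELECT account, amount FROM transactions WHERE amount = (SELECT MAX(amount) FROM transactions)

Result:
account | amount
--------+-------
ACC-101 | 4490.6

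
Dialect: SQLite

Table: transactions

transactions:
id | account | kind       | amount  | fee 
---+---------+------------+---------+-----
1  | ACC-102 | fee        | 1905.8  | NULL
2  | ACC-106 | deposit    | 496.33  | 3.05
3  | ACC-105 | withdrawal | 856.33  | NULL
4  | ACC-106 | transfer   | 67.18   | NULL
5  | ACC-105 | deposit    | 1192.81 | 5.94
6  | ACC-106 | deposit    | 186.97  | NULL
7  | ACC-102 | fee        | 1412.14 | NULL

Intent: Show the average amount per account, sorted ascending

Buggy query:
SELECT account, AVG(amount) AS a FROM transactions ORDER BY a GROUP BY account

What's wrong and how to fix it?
Bug: GROUP BY must precede ORDER BY

Fix: Move ORDER BY to the end, after GROUP BY

Corrected query:
SELECT account, AVG(amount) AS a FROM transactions GROUP BY account ORDER BY a

Result:
account | a      
--------+--------
ACC-106 | 250.16 
ACC-105 | 1024.57
ACC-102 | 1658.97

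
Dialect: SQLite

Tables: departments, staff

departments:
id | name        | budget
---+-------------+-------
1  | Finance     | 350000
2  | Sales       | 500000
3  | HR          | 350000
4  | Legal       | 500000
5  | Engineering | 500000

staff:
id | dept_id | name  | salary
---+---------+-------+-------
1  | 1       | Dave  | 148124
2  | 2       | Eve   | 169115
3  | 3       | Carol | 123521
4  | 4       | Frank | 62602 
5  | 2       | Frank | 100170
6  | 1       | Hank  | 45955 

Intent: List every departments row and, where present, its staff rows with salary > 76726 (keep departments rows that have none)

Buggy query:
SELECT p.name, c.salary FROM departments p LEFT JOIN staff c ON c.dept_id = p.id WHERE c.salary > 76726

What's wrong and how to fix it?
Bug: Filtering c.salary in WHERE discards the NULL rows produced by LEFT JOIN, turning it into an inner join

Fix: Move the right-table condition into the ON clause so unmatched parents are kept

Corrected query:
SELECT p.name, c.salary FROM departments p LEFT JOIN staff c ON c.dept_id = p.id AND c.salary > 76726

Result:
name        | salary
------------+-------
Finance     | 148124
Sales       | 100170
Sales       | 169115
HR          | 123521
Legal       | NULL  
Engineering | NULL  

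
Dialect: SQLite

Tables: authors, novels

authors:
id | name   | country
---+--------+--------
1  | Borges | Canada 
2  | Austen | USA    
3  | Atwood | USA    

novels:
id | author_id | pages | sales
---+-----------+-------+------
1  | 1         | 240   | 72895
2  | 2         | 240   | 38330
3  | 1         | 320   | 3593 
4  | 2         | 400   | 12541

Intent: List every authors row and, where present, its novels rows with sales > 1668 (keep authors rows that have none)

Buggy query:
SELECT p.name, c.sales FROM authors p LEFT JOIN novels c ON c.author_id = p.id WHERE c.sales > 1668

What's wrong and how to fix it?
Bug: Filtering c.sales in WHERE discards the NULL rows produced by LEFT JOIN, turning it into an inner join

Fix: Move the right-table condition into the ON clause so unmatched parents are kept

Corrected query:
SELECT p.name, c.sales FROM authors p LEFT JOIN novels c ON c.author_id = p.id AND c.sales > 1668

Result:
name   | sales
-------+------
Borges | 3593 
Borges | 72895
Austen | 12541
Austen | 38330
Atwood | NULL 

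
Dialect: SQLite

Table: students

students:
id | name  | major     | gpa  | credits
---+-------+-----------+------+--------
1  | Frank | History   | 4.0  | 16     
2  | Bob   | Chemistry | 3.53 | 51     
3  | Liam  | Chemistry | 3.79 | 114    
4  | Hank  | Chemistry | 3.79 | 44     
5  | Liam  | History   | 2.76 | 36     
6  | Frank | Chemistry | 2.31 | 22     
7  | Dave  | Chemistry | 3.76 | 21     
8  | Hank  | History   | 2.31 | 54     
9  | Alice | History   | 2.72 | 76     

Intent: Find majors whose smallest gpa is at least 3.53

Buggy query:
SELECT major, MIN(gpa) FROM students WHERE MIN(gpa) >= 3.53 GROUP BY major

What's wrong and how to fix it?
Bug: MIN() in WHERE is a misuse of aggregate

Fix: Replace WHERE with HAVING after the GROUP BY

Corrected query:
SELECT major, MIN(gpa) FROM students GROUP BY major HAVING MIN(gpa) >= 3.53

Result:
(no rows)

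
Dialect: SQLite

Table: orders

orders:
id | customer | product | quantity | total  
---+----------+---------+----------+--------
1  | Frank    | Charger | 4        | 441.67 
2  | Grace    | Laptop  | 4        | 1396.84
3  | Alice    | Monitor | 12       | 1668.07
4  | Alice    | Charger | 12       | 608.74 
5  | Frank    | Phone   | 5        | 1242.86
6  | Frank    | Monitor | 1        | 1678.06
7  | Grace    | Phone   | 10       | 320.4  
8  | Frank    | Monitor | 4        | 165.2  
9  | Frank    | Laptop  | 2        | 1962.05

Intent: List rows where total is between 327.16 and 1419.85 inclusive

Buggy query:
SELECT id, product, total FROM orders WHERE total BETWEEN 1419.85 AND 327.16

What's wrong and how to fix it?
Bug: The bounds are reversed; BETWEEN a AND b requires a <= b to match anything

Fix: Swap the bounds so the smaller value comes first

Corrected query:
SELECT id, product, total FROM orders WHERE total BETWEEN 327.16 AND 1419.85

Result:
id | product | total  
---+---------+--------
1  | Charger | 441.67 
2  | Laptop  | 1396.84
4  | Charger | 608.74 
5  | Phone   | 1242.86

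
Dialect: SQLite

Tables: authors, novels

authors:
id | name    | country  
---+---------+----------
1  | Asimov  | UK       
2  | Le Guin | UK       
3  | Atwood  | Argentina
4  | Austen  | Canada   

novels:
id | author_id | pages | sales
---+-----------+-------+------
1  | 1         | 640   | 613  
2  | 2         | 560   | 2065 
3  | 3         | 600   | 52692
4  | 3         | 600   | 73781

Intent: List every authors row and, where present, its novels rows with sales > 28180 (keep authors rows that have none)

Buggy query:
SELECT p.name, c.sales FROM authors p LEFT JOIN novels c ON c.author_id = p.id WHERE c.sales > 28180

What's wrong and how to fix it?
Bug: Filtering c.sales in WHERE discards the NULL rows produced by LEFT JOIN, turning it into an inner join

Fix: Put 'c.sales > 28180' in the JOIN's ON clause instead of WHERE

Corrected query:
SELECT p.name, c.sales FROM authors p LEFT JOIN novels c ON c.author_id = p.id AND c.sales > 28180

Result:
name    | sales
--------+------
Asimov  | NULL 
Le Guin | NULL 
Atwood  | 52692
Atwood  | 73781
Austen  | NULL 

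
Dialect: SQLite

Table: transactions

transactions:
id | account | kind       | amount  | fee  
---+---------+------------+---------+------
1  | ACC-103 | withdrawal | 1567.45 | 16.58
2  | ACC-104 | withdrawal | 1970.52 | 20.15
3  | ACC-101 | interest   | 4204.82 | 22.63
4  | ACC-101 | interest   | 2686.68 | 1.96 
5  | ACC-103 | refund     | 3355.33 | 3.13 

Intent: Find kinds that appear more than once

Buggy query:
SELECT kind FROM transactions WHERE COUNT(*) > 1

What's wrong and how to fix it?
Bug: COUNT(*) is an aggregate and cannot be used in WHERE

Fix: Group first, then use HAVING for the count condition

Corrected query:
SELECT kind FROM transactions GROUP BY kind HAVING COUNT(*) > 1

Result:
kind      
----------
interest  
withdrawal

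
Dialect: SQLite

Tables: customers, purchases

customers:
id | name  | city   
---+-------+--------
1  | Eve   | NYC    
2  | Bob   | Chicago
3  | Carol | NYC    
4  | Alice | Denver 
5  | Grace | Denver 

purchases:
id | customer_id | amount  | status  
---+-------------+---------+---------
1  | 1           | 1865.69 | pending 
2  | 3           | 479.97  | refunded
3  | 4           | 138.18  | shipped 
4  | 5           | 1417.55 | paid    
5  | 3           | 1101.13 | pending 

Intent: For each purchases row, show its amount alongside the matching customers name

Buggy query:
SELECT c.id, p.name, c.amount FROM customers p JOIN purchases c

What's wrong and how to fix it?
Bug: Missing join condition: each purchases row is matched to all customers rows instead of just its own

Fix: Add ON c.customer_id = p.id to the JOIN

Corrected query:
SELECT c.id, p.name, c.amount FROM customers p JOIN purchases c ON c.customer_id = p.id

Result:
id | name  | amount 
---+-------+--------
1  | Eve   | 1865.69
2  | Carol | 479.97 
3  | Alice | 138.18 
4  | Grace | 1417.55
5  | Carol | 1101.13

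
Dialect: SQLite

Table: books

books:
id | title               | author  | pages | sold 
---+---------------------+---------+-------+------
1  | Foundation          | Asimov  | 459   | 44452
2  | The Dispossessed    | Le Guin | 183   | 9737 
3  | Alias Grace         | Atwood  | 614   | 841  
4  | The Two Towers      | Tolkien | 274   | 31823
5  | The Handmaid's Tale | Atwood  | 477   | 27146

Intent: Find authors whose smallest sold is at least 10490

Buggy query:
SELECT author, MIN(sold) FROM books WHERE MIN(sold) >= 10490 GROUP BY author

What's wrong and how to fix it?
Bug: Aggregates like MIN are computed per group after WHERE runs

Fix: Use HAVING for the per-group MIN condition

Corrected query:
SELECT author, MIN(sold) FROM books GROUP BY author HAVING MIN(sold) >= 10490

Result:
author  | MIN(sold)
--------+----------
Asimov  | 44452    
Tolkien | 31823    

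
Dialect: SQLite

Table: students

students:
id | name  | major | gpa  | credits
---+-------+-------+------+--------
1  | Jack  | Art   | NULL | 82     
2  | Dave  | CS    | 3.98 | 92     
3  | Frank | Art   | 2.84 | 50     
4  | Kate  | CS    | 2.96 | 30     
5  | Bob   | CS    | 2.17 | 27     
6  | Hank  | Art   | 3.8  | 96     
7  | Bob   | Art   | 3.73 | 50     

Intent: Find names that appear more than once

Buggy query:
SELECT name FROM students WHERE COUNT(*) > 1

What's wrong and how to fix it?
Bug: COUNT(*) is an aggregate and cannot be used in WHERE

Fix: Group first, then use HAVING for the count condition

Corrected query:
SELECT name FROM students GROUP BY name HAVING COUNT(*) > 1

Result:
name
----
Bob 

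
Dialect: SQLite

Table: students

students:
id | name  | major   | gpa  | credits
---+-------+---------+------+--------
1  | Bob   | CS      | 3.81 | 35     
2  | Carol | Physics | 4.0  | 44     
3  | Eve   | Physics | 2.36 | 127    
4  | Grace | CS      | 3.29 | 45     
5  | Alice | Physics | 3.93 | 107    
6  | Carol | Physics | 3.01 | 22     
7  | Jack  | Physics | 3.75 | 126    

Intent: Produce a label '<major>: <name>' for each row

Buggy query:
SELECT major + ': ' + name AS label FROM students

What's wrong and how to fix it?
Bug: SQLite uses || for string concatenation; + coerces text to numbers (yielding 0)

Fix: Replace + with || to concatenate text

Corrected query:
SELECT major || ': ' || name AS label FROM students

Result:
label         
--------------
CS: Bob       
Physics: Carol
Physics: Eve  
CS: Grace     
Physics: Alice
Physics: Carol
Physics: Jack 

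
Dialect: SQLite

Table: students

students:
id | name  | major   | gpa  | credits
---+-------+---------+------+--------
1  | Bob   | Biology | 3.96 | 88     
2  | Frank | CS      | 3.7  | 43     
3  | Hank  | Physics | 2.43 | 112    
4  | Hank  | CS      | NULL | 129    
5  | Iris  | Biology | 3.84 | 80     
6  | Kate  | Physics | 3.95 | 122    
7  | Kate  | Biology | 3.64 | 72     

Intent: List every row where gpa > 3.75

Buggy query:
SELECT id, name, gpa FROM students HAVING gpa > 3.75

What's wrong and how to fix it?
Bug: HAVING filters the output of aggregation, but this query has no GROUP BY and no aggregate functions, so SQLite rejects it (HAVING clause on a non-aggregate query); the condition here is per row

Fix: Use WHERE for row-level filtering

Corrected query:
SELECT id, name, gpa FROM students WHERE gpa > 3.75

Result:
id | name | gpa 
---+------+-----
1  | Bob  | 3.96
5  | Iris | 3.84
6  | Kate | 3.95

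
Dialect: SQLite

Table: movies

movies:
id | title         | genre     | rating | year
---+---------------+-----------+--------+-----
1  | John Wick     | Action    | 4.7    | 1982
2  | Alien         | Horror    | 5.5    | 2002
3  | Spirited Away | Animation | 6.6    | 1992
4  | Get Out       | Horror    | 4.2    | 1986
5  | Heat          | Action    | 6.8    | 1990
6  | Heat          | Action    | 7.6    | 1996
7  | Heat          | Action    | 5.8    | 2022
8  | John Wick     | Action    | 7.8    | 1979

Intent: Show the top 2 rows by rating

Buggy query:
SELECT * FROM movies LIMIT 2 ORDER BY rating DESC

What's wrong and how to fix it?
Bug: LIMIT must come after ORDER BY

Fix: Sort with ORDER BY, then apply LIMIT

Corrected query:
SELECT * FROM movies ORDER BY rating DESC LIMIT 2

Result:
id | title     | genre  | rating | year
---+-----------+--------+--------+-----
8  | John Wick | Action | 7.8    | 1979
6  | Heat      | Action | 7.6    | 1996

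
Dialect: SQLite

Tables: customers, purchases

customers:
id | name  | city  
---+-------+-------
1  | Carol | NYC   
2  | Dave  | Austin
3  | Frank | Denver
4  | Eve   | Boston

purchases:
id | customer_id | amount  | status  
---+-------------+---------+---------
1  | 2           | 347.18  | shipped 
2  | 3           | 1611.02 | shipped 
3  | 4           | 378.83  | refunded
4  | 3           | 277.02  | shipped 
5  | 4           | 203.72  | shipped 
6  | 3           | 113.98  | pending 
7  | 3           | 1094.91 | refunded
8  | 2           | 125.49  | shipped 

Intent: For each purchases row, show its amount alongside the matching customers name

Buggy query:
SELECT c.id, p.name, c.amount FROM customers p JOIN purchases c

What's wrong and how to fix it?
Bug: JOIN with no ON clause produces a cartesian product; every purchases row pairs with every customers row

Fix: Specify the join condition linking the foreign key to the parent id

Corrected query:
SELECT c.id, p.name, c.amount FROM customers p JOIN purchases c ON c.customer_id = p.id

Result:
id | name  | amount 
---+-------+--------
1  | Dave  | 347.18 
2  | Frank | 1611.02
3  | Eve   | 378.83 
4  | Frank | 277.02 
5  | Eve   | 203.72 
6  | Frank | 113.98 
7  | Frank | 1094.91
8  | Dave  | 125.49 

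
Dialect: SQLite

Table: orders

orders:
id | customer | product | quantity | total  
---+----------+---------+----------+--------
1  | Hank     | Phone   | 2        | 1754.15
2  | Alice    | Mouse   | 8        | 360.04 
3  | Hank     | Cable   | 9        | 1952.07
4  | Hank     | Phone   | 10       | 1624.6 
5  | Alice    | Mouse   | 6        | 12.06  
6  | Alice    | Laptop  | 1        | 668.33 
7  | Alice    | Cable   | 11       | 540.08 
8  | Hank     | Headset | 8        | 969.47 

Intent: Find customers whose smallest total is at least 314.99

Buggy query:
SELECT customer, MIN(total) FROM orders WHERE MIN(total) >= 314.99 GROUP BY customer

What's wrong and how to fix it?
Bug: Aggregates like MIN are computed per group after WHERE runs

Fix: Use HAVING for the per-group MIN condition

Corrected query:
SELECT customer, MIN(total) FROM orders GROUP BY customer HAVING MIN(total) >= 314.99

Result:
customer | MIN(total)
---------+-----------
Hank     | 969.47    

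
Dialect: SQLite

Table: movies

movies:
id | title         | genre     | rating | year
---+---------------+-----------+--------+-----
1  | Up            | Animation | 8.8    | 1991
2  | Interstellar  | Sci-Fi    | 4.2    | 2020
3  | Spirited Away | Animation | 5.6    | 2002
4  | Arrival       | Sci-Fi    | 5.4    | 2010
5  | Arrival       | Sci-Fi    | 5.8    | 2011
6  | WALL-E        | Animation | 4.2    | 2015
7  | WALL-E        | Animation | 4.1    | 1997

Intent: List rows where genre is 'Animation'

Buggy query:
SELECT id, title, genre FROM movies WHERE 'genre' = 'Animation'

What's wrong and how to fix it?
Bug: Single quotes denote string literals in SQL; the column name is being compared as a constant string

Fix: Reference the column as genre without single quotes

Corrected query:
SELECT id, title, genre FROM movies WHERE genre = 'Animation'

Result:
id | title         | genre    
---+---------------+----------
1  | Up            | Animation
3  | Spirited Away | Animation
6  | WALL-E        | Animation
7  | WALL-E        | Animation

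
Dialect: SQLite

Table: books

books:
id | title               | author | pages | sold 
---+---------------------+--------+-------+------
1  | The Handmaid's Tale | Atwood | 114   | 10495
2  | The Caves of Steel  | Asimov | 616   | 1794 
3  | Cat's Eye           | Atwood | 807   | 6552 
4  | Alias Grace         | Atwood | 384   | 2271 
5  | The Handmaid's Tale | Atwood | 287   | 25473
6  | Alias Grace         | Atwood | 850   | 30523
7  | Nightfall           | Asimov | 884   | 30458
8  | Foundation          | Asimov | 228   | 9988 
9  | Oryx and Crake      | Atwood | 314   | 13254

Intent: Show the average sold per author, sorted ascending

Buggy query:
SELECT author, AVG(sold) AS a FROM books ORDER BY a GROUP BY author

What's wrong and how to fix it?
Bug: GROUP BY must precede ORDER BY

Fix: Reorder: SELECT … FROM … GROUP BY … ORDER BY …

Corrected query:
SELECT author, AVG(sold) AS a FROM books GROUP BY author ORDER BY a

Result:
author | a           
-------+-------------
Asimov | 14080       
Atwood | 14761.333333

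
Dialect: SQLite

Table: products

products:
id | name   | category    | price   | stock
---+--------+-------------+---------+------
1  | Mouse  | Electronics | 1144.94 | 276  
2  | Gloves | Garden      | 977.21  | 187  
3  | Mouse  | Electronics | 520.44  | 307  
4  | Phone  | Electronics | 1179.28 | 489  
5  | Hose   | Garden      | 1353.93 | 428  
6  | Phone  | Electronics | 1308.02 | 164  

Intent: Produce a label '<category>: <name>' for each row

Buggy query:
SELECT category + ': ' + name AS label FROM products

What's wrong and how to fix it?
Bug: '+' is numeric addition; on text columns SQLite converts them to 0 instead of concatenating

Fix: Replace + with || to concatenate text

Corrected query:
SELECT category || ': ' || name AS label FROM products

Result:
label             
------------------
Electronics: Mouse
Garden: Gloves    
Electronics: Mouse
Electronics: Phone
Garden: Hose      
Electronics: Phone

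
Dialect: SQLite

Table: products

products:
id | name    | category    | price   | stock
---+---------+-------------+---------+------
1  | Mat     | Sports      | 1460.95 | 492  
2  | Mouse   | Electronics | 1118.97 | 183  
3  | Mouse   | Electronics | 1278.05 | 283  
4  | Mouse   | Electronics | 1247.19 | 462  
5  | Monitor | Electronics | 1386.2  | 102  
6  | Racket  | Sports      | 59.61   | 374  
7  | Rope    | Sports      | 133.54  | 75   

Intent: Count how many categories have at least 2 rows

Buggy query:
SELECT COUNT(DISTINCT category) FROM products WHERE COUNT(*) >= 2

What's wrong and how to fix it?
Bug: COUNT(*) cannot appear in WHERE; the per-group count doesn't exist yet

Fix: Group first with HAVING COUNT(*) >= 2, then COUNT the resulting groups

Corrected query:
SELECT COUNT(*) FROM (SELECT category FROM products GROUP BY category HAVING COUNT(*) >= 2)

Result:
COUNT(*)
--------
2       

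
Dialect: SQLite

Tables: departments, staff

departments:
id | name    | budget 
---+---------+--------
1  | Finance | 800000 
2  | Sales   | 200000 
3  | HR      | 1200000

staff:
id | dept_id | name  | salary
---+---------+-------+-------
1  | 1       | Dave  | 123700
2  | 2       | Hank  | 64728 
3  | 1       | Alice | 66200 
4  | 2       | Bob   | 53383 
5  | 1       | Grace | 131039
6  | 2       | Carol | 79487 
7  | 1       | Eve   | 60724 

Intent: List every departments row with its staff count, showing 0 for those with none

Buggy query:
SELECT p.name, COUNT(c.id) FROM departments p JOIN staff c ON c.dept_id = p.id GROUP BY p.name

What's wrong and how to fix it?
Bug: INNER JOIN drops departments rows that have no matching staff rows

Fix: Use LEFT JOIN so parents without children still appear (COUNT(c.id) gives 0)

Corrected query:
SELECT p.name, COUNT(c.id) FROM departments p LEFT JOIN staff c ON c.dept_id = p.id GROUP BY p.name

Result:
name    | COUNT(c.id)
--------+------------
Finance | 4          
HR      | 0          
Sales   | 3          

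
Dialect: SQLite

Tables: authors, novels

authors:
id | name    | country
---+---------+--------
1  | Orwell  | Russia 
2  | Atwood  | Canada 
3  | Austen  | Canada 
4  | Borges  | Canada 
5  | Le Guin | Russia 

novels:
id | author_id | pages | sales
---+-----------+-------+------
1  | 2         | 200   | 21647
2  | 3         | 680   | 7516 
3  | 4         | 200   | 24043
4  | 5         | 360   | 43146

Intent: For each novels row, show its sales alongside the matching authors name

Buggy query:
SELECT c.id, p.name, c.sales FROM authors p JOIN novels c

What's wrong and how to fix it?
Bug: JOIN with no ON clause produces a cartesian product; every novels row pairs with every authors row

Fix: Specify the join condition linking the foreign key to the parent id

Corrected query:
SELECT c.id, p.name, c.sales FROM authors p JOIN novels c ON c.author_id = p.id

Result:
id | name    | sales
---+---------+------
1  | Atwood  | 21647
2  | Austen  | 7516 
3  | Borges  | 24043
4  | Le Guin | 43146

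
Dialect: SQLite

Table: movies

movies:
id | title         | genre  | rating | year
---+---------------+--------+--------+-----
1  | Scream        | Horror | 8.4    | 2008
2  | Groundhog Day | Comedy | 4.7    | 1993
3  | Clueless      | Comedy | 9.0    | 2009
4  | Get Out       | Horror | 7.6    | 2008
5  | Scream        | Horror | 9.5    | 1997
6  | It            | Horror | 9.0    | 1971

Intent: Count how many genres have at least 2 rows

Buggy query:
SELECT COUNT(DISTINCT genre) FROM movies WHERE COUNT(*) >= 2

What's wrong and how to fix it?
Bug: COUNT(*) cannot appear in WHERE; the per-group count doesn't exist yet

Fix: Use a subquery that GROUPs and filters with HAVING, then count its rows

Corrected query:
SELECT COUNT(*) FROM (SELECT genre FROM movies GROUP BY genre HAVING COUNT(*) >= 2)

Result:
COUNT(*)
--------
2       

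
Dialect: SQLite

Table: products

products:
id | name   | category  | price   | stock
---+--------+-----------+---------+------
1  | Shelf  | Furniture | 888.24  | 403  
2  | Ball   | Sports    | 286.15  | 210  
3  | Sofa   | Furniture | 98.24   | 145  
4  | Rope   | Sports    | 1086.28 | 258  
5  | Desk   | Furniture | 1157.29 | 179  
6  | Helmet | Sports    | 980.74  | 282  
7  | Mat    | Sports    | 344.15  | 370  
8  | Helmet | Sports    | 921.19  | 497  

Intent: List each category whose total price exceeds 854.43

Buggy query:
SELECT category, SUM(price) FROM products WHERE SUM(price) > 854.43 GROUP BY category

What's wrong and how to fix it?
Bug: SUM(price) is an aggregate, but WHERE filters rows before aggregation

Fix: Move the aggregate condition to a HAVING clause

Corrected query:
SELECT category, SUM(price) FROM products GROUP BY category HAVING SUM(price) > 854.43

Result:
category  | SUM(price)
----------+-----------
Furniture | 2143.77   
Sports    | 3618.51   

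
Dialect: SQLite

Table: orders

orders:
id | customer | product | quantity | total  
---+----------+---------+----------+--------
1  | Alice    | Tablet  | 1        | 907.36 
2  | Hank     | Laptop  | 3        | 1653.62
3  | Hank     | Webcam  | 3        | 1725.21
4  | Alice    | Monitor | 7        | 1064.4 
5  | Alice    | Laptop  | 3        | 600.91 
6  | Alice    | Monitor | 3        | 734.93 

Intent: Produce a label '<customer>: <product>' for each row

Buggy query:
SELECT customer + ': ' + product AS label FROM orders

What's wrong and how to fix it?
Bug: SQLite uses || for string concatenation; + coerces text to numbers (yielding 0)

Fix: Replace + with || to concatenate text

Corrected query:
SELECT customer || ': ' || product AS label FROM orders

Result:
label         
--------------
Alice: Tablet 
Hank: Laptop  
Hank: Webcam  
Alice: Monitor
Alice: Laptop 
Alice: Monitor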